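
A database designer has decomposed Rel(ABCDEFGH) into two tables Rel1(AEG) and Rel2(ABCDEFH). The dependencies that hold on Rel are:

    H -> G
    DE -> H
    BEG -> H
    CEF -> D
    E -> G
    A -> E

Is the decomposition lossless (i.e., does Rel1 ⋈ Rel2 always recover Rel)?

Common attributes: Rel1 ∩ Rel2 = {AE}.
Closure of {AE}: E → G applies, adding G. So (AE)⁺ = {AEG}.
This closure contains every attribute of Rel1, so Rel1 ∩ Rel2 → Rel1. The join is lossless.

Yes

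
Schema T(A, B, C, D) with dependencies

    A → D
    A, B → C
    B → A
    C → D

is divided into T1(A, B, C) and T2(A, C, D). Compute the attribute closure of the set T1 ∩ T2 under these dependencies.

A, C, D

T1 ∩ T2 = {A, C}.
A → D applies, adding D
Closure: {A, C, D}.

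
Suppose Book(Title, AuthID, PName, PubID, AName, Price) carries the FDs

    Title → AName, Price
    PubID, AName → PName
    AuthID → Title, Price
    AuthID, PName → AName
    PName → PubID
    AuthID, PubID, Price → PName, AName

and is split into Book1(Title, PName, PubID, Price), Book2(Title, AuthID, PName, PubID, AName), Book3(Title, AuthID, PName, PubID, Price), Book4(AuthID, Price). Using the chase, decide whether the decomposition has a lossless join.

Chase test. Columns are Title, AuthID, PName, PubID, AName, Price; row i has aⱼ where attribute j ∈ Booki, else bᵢⱼ.
Initial tableau (one row per fragment):
  row 1: a1 b12 a3 a4 b15 a6
  row 2: a1 a2 a3 a4 a5 b26
  row 3: a1 a2 a3 a4 b35 a6
  row 4: b41 a2 b43 b44 b45 a6
Rows 1 and 2 agree on Title; apply Title→AName, Price and equate their AName, Price entries.
Rows 1 and 3 agree on Title; apply Title→AName, Price and equate their AName, Price entries.
Rows 2 and 4 agree on AuthID; apply AuthID→Title, Price and equate their Title, Price entries.
Rows 1 and 4 agree on Title; apply Title→AName, Price and equate their AName, Price entries.
Row 2 is now all distinguished symbols — the join is lossless.

Yes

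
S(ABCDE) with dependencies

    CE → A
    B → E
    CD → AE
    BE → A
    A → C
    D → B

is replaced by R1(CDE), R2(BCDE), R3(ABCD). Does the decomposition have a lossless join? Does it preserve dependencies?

Lossless test (chase): Rows 1 and 2 agree on CE; apply CE→A and equate their A entries. Rows 2 and 3 agree on B; apply B→E and equate their E entries. Rows 1 and 3 agree on CD; apply CD→AE and equate their AE entries. Rows 1 and 2 agree on D; apply D→B and equate their B entries. Row 1 is now all distinguished symbols — the join is lossless.
Dependency preservation: the restricted closure of {CE} across the fragments never reaches {A}, so CE → A cannot be enforced without a join — not preserved.

lossless but not dependency-preserving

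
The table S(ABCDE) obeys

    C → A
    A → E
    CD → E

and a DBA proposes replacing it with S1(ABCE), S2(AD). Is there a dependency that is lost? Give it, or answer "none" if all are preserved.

C → A lies within S1.
A → E lies within S1.
CD → E: restricted closure across fragments reaches E.
Every dependency is enforceable on the fragments, so the decomposition is dependency-preserving.

none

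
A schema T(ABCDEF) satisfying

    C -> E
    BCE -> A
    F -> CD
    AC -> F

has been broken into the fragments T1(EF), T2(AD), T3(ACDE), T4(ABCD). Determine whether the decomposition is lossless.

No

Chase test. Columns are ABCDEF; row i has aⱼ where attribute j ∈ Ti, else bᵢⱼ.
Initial tableau (one row per fragment):
  row 1: b11 b12 b13 b14 a5 a6
  row 2: a1 b22 b23 a4 b25 b26
  row 3: a1 b32 a3 a4 a5 b36
  row 4: a1 a2 a3 a4 b45 b46
Rows 3 and 4 agree on C; apply C→E and equate their E entries.
Rows 3 and 4 agree on AC; apply AC→F and equate their F entries.
No row becomes fully distinguished — the join is lossy.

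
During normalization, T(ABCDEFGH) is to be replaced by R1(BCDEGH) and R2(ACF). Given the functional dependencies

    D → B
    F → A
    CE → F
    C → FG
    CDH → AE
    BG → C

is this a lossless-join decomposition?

Common attributes: R1 ∩ R2 = {C}.
Closure of {C}: C → FG applies, adding FG; F → A applies, adding A. So (C)⁺ = {ACFG}.
This closure contains every attribute of R2, so R1 ∩ R2 → R2. The join is lossless.

Yes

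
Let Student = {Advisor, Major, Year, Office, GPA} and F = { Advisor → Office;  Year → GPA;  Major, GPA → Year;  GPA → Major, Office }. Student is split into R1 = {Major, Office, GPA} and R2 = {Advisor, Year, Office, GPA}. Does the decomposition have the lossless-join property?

Common attributes: R1 ∩ R2 = {Office, GPA}.
Closure of {Office, GPA}: GPA → Major, Office applies, adding Major; Major, GPA → Year applies, adding Year. So (Office, GPA)⁺ = {Major, Year, Office, GPA}.
This closure contains every attribute of R1, so R1 ∩ R2 → R1. The join is lossless.

Yes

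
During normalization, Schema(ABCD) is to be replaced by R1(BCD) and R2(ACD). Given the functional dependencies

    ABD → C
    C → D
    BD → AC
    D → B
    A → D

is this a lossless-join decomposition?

Common attributes: R1 ∩ R2 = {CD}.
Closure of {CD}: D → B applies, adding B; BD → AC applies, adding A. So (CD)⁺ = {ABCD}.
This closure contains every attribute of R1, so R1 ∩ R2 → R1. The join is lossless.

Yes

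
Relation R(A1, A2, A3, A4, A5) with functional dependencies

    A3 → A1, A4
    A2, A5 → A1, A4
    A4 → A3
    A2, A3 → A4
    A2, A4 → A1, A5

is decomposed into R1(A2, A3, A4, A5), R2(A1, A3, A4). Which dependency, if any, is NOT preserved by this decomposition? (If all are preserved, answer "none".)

A3 → A1, A4 lies within R2.
A2, A5 → A1, A4: restricted closure across fragments reaches A1, A4.
A4 → A3 lies within R1.
A2, A3 → A4 lies within R1.
A2, A4 → A1, A5: restricted closure across fragments reaches A1, A5.
Every dependency is enforceable on the fragments, so the decomposition is dependency-preserving.

none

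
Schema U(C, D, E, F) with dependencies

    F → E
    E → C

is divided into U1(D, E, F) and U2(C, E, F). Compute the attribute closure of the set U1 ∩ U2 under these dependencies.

C, E, F

U1 ∩ U2 = {E, F}.
E → C applies, adding C
Closure: {C, E, F}.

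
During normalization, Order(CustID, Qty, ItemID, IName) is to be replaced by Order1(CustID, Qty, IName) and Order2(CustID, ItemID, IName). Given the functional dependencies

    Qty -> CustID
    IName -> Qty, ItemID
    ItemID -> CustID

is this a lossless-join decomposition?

Yes

Common attributes: Order1 ∩ Order2 = {CustID, IName}.
Closure of {CustID, IName}: IName → Qty, ItemID applies, adding Qty, ItemID. So (CustID, IName)⁺ = {CustID, Qty, ItemID, IName}.
This closure contains every attribute of Order1, so Order1 ∩ Order2 → Order1. The join is lossless.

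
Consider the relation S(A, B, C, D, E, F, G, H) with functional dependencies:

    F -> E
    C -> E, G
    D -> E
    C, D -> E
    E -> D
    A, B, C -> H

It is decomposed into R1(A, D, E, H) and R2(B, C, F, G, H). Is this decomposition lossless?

No

Common attributes: R1 ∩ R2 = {H}.
No dependency enlarges {H}, so (H)⁺ = {H}.
The closure contains neither all of R1 = {A, D, E, H} nor all of R2 = {B, C, F, G, H}, so the common attributes are not a superkey of either fragment. The join is lossy.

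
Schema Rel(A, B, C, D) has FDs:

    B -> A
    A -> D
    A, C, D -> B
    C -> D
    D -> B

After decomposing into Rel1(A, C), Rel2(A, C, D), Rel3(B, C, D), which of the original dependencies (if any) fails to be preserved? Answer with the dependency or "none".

B → A: restricted closure across fragments reaches A.
A → D lies within Rel2.
A, C, D → B: restricted closure across fragments reaches B.
C → D lies within Rel2.
D → B lies within Rel3.
Every dependency is enforceable on the fragments, so the decomposition is dependency-preserving.

none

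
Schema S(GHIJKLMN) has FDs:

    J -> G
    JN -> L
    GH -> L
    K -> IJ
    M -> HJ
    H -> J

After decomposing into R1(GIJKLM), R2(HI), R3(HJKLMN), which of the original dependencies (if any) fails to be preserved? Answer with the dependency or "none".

none

J → G lies within R1.
JN → L lies within R3.
GH → L: restricted closure across fragments reaches L.
K → IJ lies within R1.
M → HJ lies within R3.
H → J lies within R3.
Every dependency is enforceable on the fragments, so the decomposition is dependency-preserving.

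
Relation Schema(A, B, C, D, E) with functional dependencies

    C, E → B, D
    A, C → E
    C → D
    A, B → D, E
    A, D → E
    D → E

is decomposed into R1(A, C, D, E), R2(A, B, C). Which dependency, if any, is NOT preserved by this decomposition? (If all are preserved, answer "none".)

A, B → D, E

Check A, B → D, E: no single fragment contains all of {A, B, D, E}, and the restricted closure of {A, B} across the fragments never reaches {D, E}.
C, E → B, D is preserved.
A, C → E is preserved.
C → D is preserved.
A, D → E is preserved.
D → E is preserved.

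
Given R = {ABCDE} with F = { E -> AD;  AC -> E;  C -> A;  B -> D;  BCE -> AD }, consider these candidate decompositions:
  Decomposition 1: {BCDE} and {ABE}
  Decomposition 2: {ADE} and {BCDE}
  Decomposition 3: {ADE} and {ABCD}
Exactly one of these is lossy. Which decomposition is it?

Decomposition 3

Decomposition 1: common = {BE}, closure = {ABDE} → lossless.
Decomposition 2: common = {DE}, closure = {ADE} → lossless.
Decomposition 3: common = {AD}, closure = {AD} → lossy.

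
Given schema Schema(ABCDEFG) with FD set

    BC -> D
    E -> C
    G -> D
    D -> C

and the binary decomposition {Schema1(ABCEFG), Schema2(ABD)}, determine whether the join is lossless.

Common attributes: Schema1 ∩ Schema2 = {AB}.
No dependency enlarges {AB}, so (AB)⁺ = {AB}.
The closure contains neither all of Schema1 = {ABCEFG} nor all of Schema2 = {ABD}, so the common attributes are not a superkey of either fragment. The join is lossy.

No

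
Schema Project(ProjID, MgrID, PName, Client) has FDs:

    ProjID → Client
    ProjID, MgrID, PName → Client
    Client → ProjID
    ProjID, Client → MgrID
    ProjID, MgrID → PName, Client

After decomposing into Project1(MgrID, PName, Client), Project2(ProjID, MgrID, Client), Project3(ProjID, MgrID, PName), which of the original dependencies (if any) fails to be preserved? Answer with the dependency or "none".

ProjID → Client lies within Project2.
ProjID, MgrID, PName → Client: restricted closure across fragments reaches Client.
Client → ProjID lies within Project2.
ProjID, Client → MgrID lies within Project2.
ProjID, MgrID → PName, Client: restricted closure across fragments reaches PName, Client.
Every dependency is enforceable on the fragments, so the decomposition is dependency-preserving.

none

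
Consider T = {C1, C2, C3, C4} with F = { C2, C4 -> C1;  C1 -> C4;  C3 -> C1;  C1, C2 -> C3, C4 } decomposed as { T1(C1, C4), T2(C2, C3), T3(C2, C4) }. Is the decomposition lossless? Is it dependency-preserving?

lossy and not dependency-preserving

Lossless test (chase): applying each FD to every pair of rows produces no changes in the tableau, so no row becomes fully distinguished — the join is lossy.
Dependency preservation: the restricted closure of {C2, C4} across the fragments never reaches {C1}, so C2, C4 → C1 cannot be enforced without a join — not preserved.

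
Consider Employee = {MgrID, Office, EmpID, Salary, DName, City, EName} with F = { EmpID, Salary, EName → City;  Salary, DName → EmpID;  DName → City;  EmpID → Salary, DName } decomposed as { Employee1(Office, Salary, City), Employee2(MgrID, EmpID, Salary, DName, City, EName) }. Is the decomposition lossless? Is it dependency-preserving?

Lossless test: (Salary, City)⁺ = {Salary, City}, which is a superkey of neither fragment — lossy.
Dependency preservation: every FD's attributes lie within a single fragment, so each can be enforced locally — preserved.

lossy but dependency-preserving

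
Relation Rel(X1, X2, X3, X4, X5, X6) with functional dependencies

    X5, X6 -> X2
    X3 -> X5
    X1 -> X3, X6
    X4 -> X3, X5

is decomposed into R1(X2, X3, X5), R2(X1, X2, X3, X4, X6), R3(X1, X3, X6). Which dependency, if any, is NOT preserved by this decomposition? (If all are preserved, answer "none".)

X5, X6 -> X2

Check X5, X6 → X2: no single fragment contains all of {X2, X5, X6}, and the restricted closure of {X5, X6} across the fragments never reaches {X2}.
X3 → X5 is preserved.
X1 → X3, X6 is preserved.
X4 → X3, X5 is preserved.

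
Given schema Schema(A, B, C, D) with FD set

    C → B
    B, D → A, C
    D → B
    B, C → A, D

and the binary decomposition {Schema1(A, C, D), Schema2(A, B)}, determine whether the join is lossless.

Common attributes: Schema1 ∩ Schema2 = {A}.
No dependency enlarges {A}, so (A)⁺ = {A}.
The closure contains neither all of Schema1 = {A, C, D} nor all of Schema2 = {A, B}, so the common attributes are not a superkey of either fragment. The join is lossy.

No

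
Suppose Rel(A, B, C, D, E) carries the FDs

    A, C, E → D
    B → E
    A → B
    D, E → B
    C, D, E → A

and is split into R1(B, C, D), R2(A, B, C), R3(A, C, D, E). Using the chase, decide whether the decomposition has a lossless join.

Chase test. Columns are A, B, C, D, E; row i has aⱼ where attribute j ∈ Ri, else bᵢⱼ.
Initial tableau (one row per fragment):
  row 1: b11 a2 a3 a4 b15
  row 2: a1 a2 a3 b24 b25
  row 3: a1 b32 a3 a4 a5
Rows 1 and 2 agree on B; apply B→E and equate their E entries.
Rows 2 and 3 agree on A; apply A→B and equate their B entries.
Rows 1 and 3 agree on B; apply B→E and equate their E entries.
Rows 1 and 3 agree on C, D, E; apply C, D, E→A and equate their A entries.
Rows 1 and 2 agree on A, C, E; apply A, C, E→D and equate their D entries.
Row 1 is now all distinguished symbols — the join is lossless.

Yes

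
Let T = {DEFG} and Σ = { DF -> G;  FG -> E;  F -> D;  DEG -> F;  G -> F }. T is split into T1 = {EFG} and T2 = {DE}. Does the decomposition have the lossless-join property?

Common attributes: T1 ∩ T2 = {E}.
No dependency enlarges {E}, so (E)⁺ = {E}.
The closure contains neither all of T1 = {EFG} nor all of T2 = {DE}, so the common attributes are not a superkey of either fragment. The join is lossy.

No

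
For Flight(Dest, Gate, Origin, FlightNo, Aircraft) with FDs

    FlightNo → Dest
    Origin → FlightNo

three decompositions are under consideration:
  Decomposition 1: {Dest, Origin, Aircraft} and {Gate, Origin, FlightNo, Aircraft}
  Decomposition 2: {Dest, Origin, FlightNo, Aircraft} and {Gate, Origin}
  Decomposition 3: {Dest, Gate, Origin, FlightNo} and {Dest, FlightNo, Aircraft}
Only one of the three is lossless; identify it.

Decomposition 1: common = {Origin, Aircraft}, closure = {Dest, Origin, FlightNo, Aircraft} → lossless.
Decomposition 2: common = {Origin}, closure = {Dest, Origin, FlightNo} → lossy.
Decomposition 3: common = {Dest, FlightNo}, closure = {Dest, FlightNo} → lossy.

Decomposition 1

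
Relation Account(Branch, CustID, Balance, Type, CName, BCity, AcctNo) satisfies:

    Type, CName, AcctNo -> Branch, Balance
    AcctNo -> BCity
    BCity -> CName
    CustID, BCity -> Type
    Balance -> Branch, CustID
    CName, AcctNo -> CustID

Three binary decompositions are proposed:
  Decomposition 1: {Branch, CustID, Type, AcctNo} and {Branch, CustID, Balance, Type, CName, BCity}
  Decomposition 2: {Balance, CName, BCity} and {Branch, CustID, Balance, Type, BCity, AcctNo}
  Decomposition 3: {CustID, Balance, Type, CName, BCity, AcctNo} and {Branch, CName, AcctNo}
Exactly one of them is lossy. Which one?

Decomposition 1

Decomposition 1: common = {Branch, CustID, Type}, closure = {Branch, CustID, Type} → lossy.
Decomposition 2: common = {Balance, BCity}, closure = {Branch, CustID, Balance, Type, CName, BCity} → lossless.
Decomposition 3: common = {CName, AcctNo}, closure = {Branch, CustID, Balance, Type, CName, BCity, AcctNo} → lossless.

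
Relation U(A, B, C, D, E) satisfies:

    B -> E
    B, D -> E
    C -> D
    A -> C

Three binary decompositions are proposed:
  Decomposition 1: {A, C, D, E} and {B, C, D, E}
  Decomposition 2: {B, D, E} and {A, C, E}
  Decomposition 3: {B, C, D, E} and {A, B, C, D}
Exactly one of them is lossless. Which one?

Decomposition 1: common = {C, D, E}, closure = {C, D, E} → lossy.
Decomposition 2: common = {E}, closure = {E} → lossy.
Decomposition 3: common = {B, C, D}, closure = {B, C, D, E} → lossless.

Decomposition 3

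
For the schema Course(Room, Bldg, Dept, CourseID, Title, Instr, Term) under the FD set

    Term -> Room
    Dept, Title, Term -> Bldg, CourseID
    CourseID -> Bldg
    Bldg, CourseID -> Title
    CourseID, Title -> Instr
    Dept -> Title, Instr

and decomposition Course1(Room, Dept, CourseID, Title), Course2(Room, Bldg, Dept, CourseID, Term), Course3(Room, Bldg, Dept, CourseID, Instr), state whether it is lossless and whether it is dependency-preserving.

lossless and dependency-preserving

Lossless test (chase): Rows 1 and 2 agree on CourseID; apply CourseID→Bldg and equate their Bldg entries. Rows 1 and 2 agree on Bldg, CourseID; apply Bldg, CourseID→Title and equate their Title entries. Rows 1 and 3 agree on Bldg, CourseID; apply Bldg, CourseID→Title and equate their Title entries. Rows 1 and 2 agree on CourseID, Title; apply CourseID, Title→Instr and equate their Instr entries. Rows 1 and 3 agree on CourseID, Title; apply CourseID, Title→Instr and equate their Instr entries. Row 2 is now all distinguished symbols — the join is lossless.
Dependency preservation: Dept, Title, Term → Bldg, CourseID; Bldg, CourseID → Title; CourseID, Title → Instr; Dept → Title, Instr are not contained in any single fragment, but the restricted closure of each left-hand side across the fragments still reaches the right-hand side; the remaining FDs each lie inside some fragment. All dependencies are preserved.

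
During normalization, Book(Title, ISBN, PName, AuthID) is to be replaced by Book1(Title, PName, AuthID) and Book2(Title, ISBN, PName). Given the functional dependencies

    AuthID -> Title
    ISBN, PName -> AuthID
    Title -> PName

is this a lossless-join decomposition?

Common attributes: Book1 ∩ Book2 = {Title, PName}.
No dependency enlarges {Title, PName}, so (Title, PName)⁺ = {Title, PName}.
The closure contains neither all of Book1 = {Title, PName, AuthID} nor all of Book2 = {Title, ISBN, PName}, so the common attributes are not a superkey of either fragment. The join is lossy.

No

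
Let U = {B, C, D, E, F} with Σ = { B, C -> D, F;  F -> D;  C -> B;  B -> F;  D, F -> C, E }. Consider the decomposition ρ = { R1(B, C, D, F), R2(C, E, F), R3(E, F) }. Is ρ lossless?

Chase test. Columns are B, C, D, E, F; row i has aⱼ where attribute j ∈ Ri, else bᵢⱼ.
Initial tableau (one row per fragment):
  row 1: a1 a2 a3 b14 a5
  row 2: b21 a2 b23 a4 a5
  row 3: b31 b32 b33 a4 a5
Rows 1 and 2 agree on F; apply F→D and equate their D entries.
Rows 1 and 3 agree on F; apply F→D and equate their D entries.
Rows 1 and 2 agree on C; apply C→B and equate their B entries.
Rows 1 and 2 agree on D, F; apply D, F→C, E and equate their C, E entries.
Rows 1 and 3 agree on D, F; apply D, F→C, E and equate their C, E entries.
Rows 1 and 3 agree on C; apply C→B and equate their B entries.
Row 1 is now all distinguished symbols — the join is lossless.

Yes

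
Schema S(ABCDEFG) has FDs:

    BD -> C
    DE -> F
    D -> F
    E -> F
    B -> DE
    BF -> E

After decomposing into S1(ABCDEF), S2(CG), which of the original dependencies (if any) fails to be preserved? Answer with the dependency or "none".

BD → C lies within S1.
DE → F lies within S1.
D → F lies within S1.
E → F lies within S1.
B → DE lies within S1.
BF → E lies within S1.
Every dependency is enforceable on the fragments, so the decomposition is dependency-preserving.

none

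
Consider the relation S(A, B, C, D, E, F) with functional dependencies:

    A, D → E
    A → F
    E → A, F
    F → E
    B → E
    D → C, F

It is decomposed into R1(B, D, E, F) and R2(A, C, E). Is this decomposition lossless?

No

Common attributes: R1 ∩ R2 = {E}.
Closure of {E}: E → A, F applies, adding A, F. So (E)⁺ = {A, E, F}.
The closure contains neither all of R1 = {B, D, E, F} nor all of R2 = {A, C, E}, so the common attributes are not a superkey of either fragment. The join is lossy.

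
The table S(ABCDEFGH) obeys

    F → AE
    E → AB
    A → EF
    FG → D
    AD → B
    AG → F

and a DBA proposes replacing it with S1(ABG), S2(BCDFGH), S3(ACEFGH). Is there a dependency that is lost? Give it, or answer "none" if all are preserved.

none

F → AE lies within S3.
E → AB: restricted closure across fragments reaches AB.
A → EF lies within S3.
FG → D lies within S2.
AD → B: restricted closure across fragments reaches B.
AG → F lies within S3.
Every dependency is enforceable on the fragments, so the decomposition is dependency-preserving.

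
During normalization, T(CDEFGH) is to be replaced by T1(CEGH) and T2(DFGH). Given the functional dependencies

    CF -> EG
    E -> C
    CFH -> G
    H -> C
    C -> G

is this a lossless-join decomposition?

No

Common attributes: T1 ∩ T2 = {GH}.
Closure of {GH}: H → C applies, adding C. So (GH)⁺ = {CGH}.
The closure contains neither all of T1 = {CEGH} nor all of T2 = {DFGH}, so the common attributes are not a superkey of either fragment. The join is lossy.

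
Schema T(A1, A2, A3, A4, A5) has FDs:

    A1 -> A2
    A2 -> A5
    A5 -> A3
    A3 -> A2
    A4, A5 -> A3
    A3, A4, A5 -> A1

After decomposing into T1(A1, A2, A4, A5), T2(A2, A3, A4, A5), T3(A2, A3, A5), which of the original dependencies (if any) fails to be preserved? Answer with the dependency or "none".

A1 → A2 lies within T1.
A2 → A5 lies within T1.
A5 → A3 lies within T2.
A3 → A2 lies within T2.
A4, A5 → A3 lies within T2.
A3, A4, A5 → A1: restricted closure across fragments reaches A1.
Every dependency is enforceable on the fragments, so the decomposition is dependency-preserving.

none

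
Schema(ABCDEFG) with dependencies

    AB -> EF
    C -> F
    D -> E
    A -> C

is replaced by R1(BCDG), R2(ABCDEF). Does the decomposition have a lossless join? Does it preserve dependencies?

Lossless test: (BCD)⁺ = {BCDEF}, which is a superkey of neither fragment — lossy.
Dependency preservation: every FD's attributes lie within a single fragment, so each can be enforced locally — preserved.

lossy but dependency-preserving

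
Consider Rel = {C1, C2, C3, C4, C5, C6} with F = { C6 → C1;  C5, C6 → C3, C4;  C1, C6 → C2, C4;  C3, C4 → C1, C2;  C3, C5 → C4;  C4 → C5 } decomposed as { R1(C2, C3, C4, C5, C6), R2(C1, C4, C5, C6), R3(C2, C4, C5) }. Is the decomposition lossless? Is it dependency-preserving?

Lossless test (chase): Rows 1 and 2 agree on C6; apply C6→C1 and equate their C1 entries. Rows 1 and 2 agree on C5, C6; apply C5, C6→C3, C4 and equate their C3, C4 entries. Rows 1 and 2 agree on C1, C6; apply C1, C6→C2, C4 and equate their C2, C4 entries. Row 1 is now all distinguished symbols — the join is lossless.
Dependency preservation: the restricted closure of {C3, C4} across the fragments never reaches {C1, C2}, so C3, C4 → C1, C2 cannot be enforced without a join — not preserved.

lossless but not dependency-preserving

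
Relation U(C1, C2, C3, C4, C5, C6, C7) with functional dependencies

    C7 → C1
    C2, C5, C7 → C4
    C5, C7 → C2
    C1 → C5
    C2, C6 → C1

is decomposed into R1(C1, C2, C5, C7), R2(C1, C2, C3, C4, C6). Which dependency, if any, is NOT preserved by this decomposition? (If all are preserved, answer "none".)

Check C2, C5, C7 → C4: no single fragment contains all of {C2, C4, C5, C7}, and the restricted closure of {C2, C5, C7} across the fragments never reaches {C4}.
C7 → C1 is preserved.
C5, C7 → C2 is preserved.
C1 → C5 is preserved.
C2, C6 → C1 is preserved.

C2, C5, C7 → C4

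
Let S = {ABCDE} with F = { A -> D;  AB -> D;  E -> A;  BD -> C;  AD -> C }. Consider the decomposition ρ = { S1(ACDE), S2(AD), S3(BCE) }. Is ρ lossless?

Yes

Chase test. Columns are ABCDE; row i has aⱼ where attribute j ∈ Si, else bᵢⱼ.
Initial tableau (one row per fragment):
  row 1: a1 b12 a3 a4 a5
  row 2: a1 b22 b23 a4 b25
  row 3: b31 a2 a3 b34 a5
Rows 1 and 3 agree on E; apply E→A and equate their A entries.
Rows 1 and 2 agree on AD; apply AD→C and equate their C entries.
Rows 1 and 3 agree on A; apply A→D and equate their D entries.
Row 3 is now all distinguished symbols — the join is lossless.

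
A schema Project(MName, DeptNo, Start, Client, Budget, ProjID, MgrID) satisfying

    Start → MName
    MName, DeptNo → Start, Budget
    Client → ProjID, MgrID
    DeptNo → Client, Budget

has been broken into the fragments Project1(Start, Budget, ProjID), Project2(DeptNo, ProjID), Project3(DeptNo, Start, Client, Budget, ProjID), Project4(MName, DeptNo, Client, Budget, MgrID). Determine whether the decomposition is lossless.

No

Chase test. Columns are MName, DeptNo, Start, Client, Budget, ProjID, MgrID; row i has aⱼ where attribute j ∈ Projecti, else bᵢⱼ.
Initial tableau (one row per fragment):
  row 1: b11 b12 a3 b14 a5 a6 b17
  row 2: b21 a2 b23 b24 b25 a6 b27
  row 3: b31 a2 a3 a4 a5 a6 b37
  row 4: a1 a2 b43 a4 a5 b46 a7
Rows 1 and 3 agree on Start; apply Start→MName and equate their MName entries.
Rows 3 and 4 agree on Client; apply Client→ProjID, MgrID and equate their ProjID, MgrID entries.
Rows 2 and 3 agree on DeptNo; apply DeptNo→Client, Budget and equate their Client, Budget entries.
Rows 2 and 3 agree on Client; apply Client→ProjID, MgrID and equate their ProjID, MgrID entries.
No row becomes fully distinguished — the join is lossy.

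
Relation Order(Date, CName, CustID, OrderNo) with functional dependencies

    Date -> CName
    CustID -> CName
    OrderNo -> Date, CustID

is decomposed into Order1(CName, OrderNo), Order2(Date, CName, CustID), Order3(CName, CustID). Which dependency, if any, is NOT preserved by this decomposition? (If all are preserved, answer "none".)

Check OrderNo → Date, CustID: no single fragment contains all of {Date, CustID, OrderNo}, and the restricted closure of {OrderNo} across the fragments never reaches {Date, CustID}.
Date → CName is preserved.
CustID → CName is preserved.

OrderNo -> Date, CustID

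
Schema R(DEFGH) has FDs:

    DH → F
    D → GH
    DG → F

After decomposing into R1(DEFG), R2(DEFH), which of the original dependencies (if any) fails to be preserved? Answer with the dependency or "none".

DH → F lies within R2.
D → GH: restricted closure across fragments reaches GH.
DG → F lies within R1.
Every dependency is enforceable on the fragments, so the decomposition is dependency-preserving.

none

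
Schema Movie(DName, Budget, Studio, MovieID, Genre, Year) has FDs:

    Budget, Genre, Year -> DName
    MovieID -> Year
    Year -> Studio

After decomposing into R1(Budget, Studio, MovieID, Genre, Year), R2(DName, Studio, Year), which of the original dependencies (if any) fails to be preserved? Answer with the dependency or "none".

Budget, Genre, Year -> DName

Check Budget, Genre, Year → DName: no single fragment contains all of {DName, Budget, Genre, Year}, and the restricted closure of {Budget, Genre, Year} across the fragments never reaches {DName}.
MovieID → Year is preserved.
Year → Studio is preserved.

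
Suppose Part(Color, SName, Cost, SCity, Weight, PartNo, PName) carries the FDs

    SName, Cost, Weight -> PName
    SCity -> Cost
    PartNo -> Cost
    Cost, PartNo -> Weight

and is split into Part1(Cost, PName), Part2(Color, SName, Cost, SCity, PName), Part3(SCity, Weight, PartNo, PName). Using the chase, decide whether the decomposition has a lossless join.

No

Chase test. Columns are Color, SName, Cost, SCity, Weight, PartNo, PName; row i has aⱼ where attribute j ∈ Parti, else bᵢⱼ.
Initial tableau (one row per fragment):
  row 1: b11 b12 a3 b14 b15 b16 a7
  row 2: a1 a2 a3 a4 b25 b26 a7
  row 3: b31 b32 b33 a4 a5 a6 a7
Rows 2 and 3 agree on SCity; apply SCity→Cost and equate their Cost entries.
No row becomes fully distinguished — the join is lossy.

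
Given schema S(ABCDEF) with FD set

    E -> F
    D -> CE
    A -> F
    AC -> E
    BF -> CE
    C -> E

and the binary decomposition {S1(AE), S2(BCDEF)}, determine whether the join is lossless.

Common attributes: S1 ∩ S2 = {E}.
Closure of {E}: E → F applies, adding F. So (E)⁺ = {EF}.
The closure contains neither all of S1 = {AE} nor all of S2 = {BCDEF}, so the common attributes are not a superkey of either fragment. The join is lossy.

No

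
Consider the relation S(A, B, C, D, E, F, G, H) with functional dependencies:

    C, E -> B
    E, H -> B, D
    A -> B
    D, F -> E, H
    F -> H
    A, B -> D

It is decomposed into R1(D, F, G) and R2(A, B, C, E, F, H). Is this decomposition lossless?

No

Common attributes: R1 ∩ R2 = {F}.
Closure of {F}: F → H applies, adding H. So (F)⁺ = {F, H}.
The closure contains neither all of R1 = {D, F, G} nor all of R2 = {A, B, C, E, F, H}, so the common attributes are not a superkey of either fragment. The join is lossy.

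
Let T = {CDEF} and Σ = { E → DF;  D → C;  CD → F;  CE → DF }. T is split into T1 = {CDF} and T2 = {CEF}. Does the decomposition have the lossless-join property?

No

Common attributes: T1 ∩ T2 = {CF}.
No dependency enlarges {CF}, so (CF)⁺ = {CF}.
The closure contains neither all of T1 = {CDF} nor all of T2 = {CEF}, so the common attributes are not a superkey of either fragment. The join is lossy.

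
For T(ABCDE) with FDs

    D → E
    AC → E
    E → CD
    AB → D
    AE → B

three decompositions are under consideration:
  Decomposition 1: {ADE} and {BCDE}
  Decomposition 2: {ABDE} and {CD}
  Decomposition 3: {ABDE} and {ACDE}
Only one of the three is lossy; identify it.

Decomposition 1: common = {DE}, closure = {CDE} → lossy.
Decomposition 2: common = {D}, closure = {CDE} → lossless.
Decomposition 3: common = {ADE}, closure = {ABCDE} → lossless.

Decomposition 1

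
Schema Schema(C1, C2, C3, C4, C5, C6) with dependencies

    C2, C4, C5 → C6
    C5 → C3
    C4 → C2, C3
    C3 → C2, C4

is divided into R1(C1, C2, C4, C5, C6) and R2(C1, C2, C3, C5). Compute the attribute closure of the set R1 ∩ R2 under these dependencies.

R1 ∩ R2 = {C1, C2, C5}.
C5 → C3 applies, adding C3
C3 → C2, C4 applies, adding C4
C2, C4, C5 → C6 applies, adding C6
Closure: {C1, C2, C3, C4, C5, C6}.

C1, C2, C3, C4, C5, C6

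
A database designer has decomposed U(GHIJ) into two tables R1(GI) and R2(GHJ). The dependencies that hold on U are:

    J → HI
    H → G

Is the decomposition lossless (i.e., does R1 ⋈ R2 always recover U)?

Common attributes: R1 ∩ R2 = {G}.
No dependency enlarges {G}, so (G)⁺ = {G}.
The closure contains neither all of R1 = {GI} nor all of R2 = {GHJ}, so the common attributes are not a superkey of either fragment. The join is lossy.

No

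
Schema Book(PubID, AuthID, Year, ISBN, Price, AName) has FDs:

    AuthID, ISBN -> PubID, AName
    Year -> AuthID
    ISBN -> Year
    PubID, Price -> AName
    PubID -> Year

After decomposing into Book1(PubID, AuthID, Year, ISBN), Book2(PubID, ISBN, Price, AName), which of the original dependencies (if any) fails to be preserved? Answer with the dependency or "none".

none

AuthID, ISBN → PubID, AName: restricted closure across fragments reaches PubID, AName.
Year → AuthID lies within Book1.
ISBN → Year lies within Book1.
PubID, Price → AName lies within Book2.
PubID → Year lies within Book1.
Every dependency is enforceable on the fragments, so the decomposition is dependency-preserving.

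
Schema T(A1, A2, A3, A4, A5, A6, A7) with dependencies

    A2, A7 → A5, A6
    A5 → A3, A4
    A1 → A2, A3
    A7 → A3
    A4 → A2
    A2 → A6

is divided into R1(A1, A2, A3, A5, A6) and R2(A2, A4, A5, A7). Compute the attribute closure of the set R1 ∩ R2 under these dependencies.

A2, A3, A4, A5, A6

R1 ∩ R2 = {A2, A5}.
A5 → A3, A4 applies, adding A3, A4
A2 → A6 applies, adding A6
Closure: {A2, A3, A4, A5, A6}.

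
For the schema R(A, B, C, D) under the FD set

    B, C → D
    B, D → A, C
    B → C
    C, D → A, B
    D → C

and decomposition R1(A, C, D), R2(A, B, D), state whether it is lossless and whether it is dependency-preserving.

Lossless test: (A, D)⁺ = {A, B, C, D}, which contains all of one fragment — lossless.
Dependency preservation: B, C → D; B, D → A, C; B → C; C, D → A, B are not contained in any single fragment, but the restricted closure of each left-hand side across the fragments still reaches the right-hand side; the remaining FDs each lie inside some fragment. All dependencies are preserved.

lossless and dependency-preserving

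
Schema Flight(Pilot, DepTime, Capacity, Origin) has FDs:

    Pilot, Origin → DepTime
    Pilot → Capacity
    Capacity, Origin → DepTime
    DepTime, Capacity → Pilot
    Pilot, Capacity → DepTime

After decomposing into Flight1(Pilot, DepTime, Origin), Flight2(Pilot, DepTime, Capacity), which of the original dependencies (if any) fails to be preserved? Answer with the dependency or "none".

Check Capacity, Origin → DepTime: no single fragment contains all of {DepTime, Capacity, Origin}, and the restricted closure of {Capacity, Origin} across the fragments never reaches {DepTime}.
Pilot, Origin → DepTime is preserved.
Pilot → Capacity is preserved.
DepTime, Capacity → Pilot is preserved.
Pilot, Capacity → DepTime is preserved.

Capacity, Origin → DepTime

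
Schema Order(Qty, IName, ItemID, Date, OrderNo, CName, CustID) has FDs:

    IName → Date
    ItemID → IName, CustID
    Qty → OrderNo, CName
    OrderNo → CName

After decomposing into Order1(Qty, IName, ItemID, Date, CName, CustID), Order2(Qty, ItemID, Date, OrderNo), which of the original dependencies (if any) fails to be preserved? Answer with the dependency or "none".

Check OrderNo → CName: no single fragment contains all of {OrderNo, CName}, and the restricted closure of {OrderNo} across the fragments never reaches {CName}.
IName → Date is preserved.
ItemID → IName, CustID is preserved.
Qty → OrderNo, CName is preserved.

OrderNo → CName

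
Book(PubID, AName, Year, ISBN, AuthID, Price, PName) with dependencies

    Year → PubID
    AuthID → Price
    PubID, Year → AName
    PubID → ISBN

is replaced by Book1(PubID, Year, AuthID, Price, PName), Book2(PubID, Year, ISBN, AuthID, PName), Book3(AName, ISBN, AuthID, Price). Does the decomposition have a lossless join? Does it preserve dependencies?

lossy and not dependency-preserving

Lossless test (chase): Rows 1 and 2 agree on AuthID; apply AuthID→Price and equate their Price entries. Rows 1 and 2 agree on PubID, Year; apply PubID, Year→AName and equate their AName entries. Rows 1 and 2 agree on PubID; apply PubID→ISBN and equate their ISBN entries. No row becomes fully distinguished — the join is lossy.
Dependency preservation: the restricted closure of {PubID, Year} across the fragments never reaches {AName}, so PubID, Year → AName cannot be enforced without a join — not preserved.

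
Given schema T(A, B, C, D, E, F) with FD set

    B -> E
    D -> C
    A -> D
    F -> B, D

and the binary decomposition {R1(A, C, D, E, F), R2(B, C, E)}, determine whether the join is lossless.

No

Common attributes: R1 ∩ R2 = {C, E}.
No dependency enlarges {C, E}, so (C, E)⁺ = {C, E}.
The closure contains neither all of R1 = {A, C, D, E, F} nor all of R2 = {B, C, E}, so the common attributes are not a superkey of either fragment. The join is lossy.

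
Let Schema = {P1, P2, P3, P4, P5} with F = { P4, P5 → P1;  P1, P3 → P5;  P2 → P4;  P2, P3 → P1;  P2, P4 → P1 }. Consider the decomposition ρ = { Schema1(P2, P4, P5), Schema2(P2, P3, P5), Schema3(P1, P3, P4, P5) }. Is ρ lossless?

Yes

Chase test. Columns are P1, P2, P3, P4, P5; row i has aⱼ where attribute j ∈ Schemai, else bᵢⱼ.
Initial tableau (one row per fragment):
  row 1: b11 a2 b13 a4 a5
  row 2: b21 a2 a3 b24 a5
  row 3: a1 b32 a3 a4 a5
Rows 1 and 3 agree on P4, P5; apply P4, P5→P1 and equate their P1 entries.
Rows 1 and 2 agree on P2; apply P2→P4 and equate their P4 entries.
Rows 1 and 2 agree on P2, P4; apply P2, P4→P1 and equate their P1 entries.
Row 2 is now all distinguished symbols — the join is lossless.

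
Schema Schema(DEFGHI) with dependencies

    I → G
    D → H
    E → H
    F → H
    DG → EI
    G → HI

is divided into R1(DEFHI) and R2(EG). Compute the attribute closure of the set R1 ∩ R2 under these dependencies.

EH

R1 ∩ R2 = {E}.
E → H applies, adding H
Closure: {EH}.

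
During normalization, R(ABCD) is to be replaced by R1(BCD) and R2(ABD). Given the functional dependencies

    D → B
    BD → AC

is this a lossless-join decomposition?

Yes

Common attributes: R1 ∩ R2 = {BD}.
Closure of {BD}: BD → AC applies, adding AC. So (BD)⁺ = {ABCD}.
This closure contains every attribute of R1, so R1 ∩ R2 → R1. The join is lossless.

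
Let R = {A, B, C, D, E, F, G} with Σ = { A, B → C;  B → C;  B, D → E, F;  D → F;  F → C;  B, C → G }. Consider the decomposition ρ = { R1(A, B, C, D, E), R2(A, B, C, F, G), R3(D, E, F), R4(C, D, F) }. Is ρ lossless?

Yes

Chase test. Columns are A, B, C, D, E, F, G; row i has aⱼ where attribute j ∈ Ri, else bᵢⱼ.
Initial tableau (one row per fragment):
  row 1: a1 a2 a3 a4 a5 b16 b17
  row 2: a1 a2 a3 b24 b25 a6 a7
  row 3: b31 b32 b33 a4 a5 a6 b37
  row 4: b41 b42 a3 a4 b45 a6 b47
Rows 1 and 3 agree on D; apply D→F and equate their F entries.
Rows 1 and 3 agree on F; apply F→C and equate their C entries.
Rows 1 and 2 agree on B, C; apply B, C→G and equate their G entries.
Row 1 is now all distinguished symbols — the join is lossless.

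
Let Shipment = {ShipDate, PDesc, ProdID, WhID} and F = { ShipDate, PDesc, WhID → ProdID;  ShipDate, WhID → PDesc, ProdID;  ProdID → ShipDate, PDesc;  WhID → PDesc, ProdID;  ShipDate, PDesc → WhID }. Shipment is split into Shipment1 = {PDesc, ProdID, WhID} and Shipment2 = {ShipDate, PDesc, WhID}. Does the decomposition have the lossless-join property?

Common attributes: Shipment1 ∩ Shipment2 = {PDesc, WhID}.
Closure of {PDesc, WhID}: WhID → PDesc, ProdID applies, adding ProdID; ProdID → ShipDate, PDesc applies, adding ShipDate. So (PDesc, WhID)⁺ = {ShipDate, PDesc, ProdID, WhID}.
This closure contains every attribute of Shipment1, so Shipment1 ∩ Shipment2 → Shipment1. The join is lossless.

Yes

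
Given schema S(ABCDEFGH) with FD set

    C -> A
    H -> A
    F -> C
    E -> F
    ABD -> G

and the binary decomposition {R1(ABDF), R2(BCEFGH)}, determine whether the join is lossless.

Common attributes: R1 ∩ R2 = {BF}.
Closure of {BF}: F → C applies, adding C; C → A applies, adding A. So (BF)⁺ = {ABCF}.
The closure contains neither all of R1 = {ABDF} nor all of R2 = {BCEFGH}, so the common attributes are not a superkey of either fragment. The join is lossy.

No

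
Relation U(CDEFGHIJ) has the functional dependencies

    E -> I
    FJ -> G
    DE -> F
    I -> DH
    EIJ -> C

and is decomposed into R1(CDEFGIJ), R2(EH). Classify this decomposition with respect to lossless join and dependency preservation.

lossless but not dependency-preserving

Lossless test: (E)⁺ = {DEFHI}, which contains all of one fragment — lossless.
Dependency preservation: the restricted closure of {I} across the fragments never reaches {DH}, so I → DH cannot be enforced without a join — not preserved.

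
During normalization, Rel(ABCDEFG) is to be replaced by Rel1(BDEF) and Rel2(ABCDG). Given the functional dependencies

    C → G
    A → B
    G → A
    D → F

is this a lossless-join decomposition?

No

Common attributes: Rel1 ∩ Rel2 = {BD}.
Closure of {BD}: D → F applies, adding F. So (BD)⁺ = {BDF}.
The closure contains neither all of Rel1 = {BDEF} nor all of Rel2 = {ABCDG}, so the common attributes are not a superkey of either fragment. The join is lossy.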